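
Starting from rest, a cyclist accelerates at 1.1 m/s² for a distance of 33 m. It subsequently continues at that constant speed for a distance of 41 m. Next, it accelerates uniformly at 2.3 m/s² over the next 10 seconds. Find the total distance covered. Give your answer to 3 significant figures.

Phase 1 (accelerating): v₀ = 0 m/s, a = 1.1 m/s².
v² = v₀² + 2aΔx = 0² + 2·1.1·33 = 72.6 → v = 8.52 m/s
t = (v − v₀)/a = (8.52 − 0)/1.1 = 7.75 s

Phase 2 (constant speed): v₀ = 8.52 m/s, a = 0 m/s².
Constant speed: t = d/v = 41/8.52 = 4.81 s

Phase 3 (accelerating): v₀ = 8.52 m/s, a = 2.3 m/s².
v = v₀ + at = 8.52 + (2.3)(10) = 31.5 m/s
Δx = v₀t + ½at² = 8.52·10 + 0.5·2.3·10² = 200 m
Total distance = 33.0 + 41.0 + 200 = 274 m

274 m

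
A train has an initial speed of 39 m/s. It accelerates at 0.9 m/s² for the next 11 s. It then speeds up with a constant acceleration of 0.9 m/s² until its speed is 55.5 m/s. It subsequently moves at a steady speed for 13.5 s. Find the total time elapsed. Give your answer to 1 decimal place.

31.8 s

Phase 1 (accelerating): v₀ = 39.0 m/s, a = 0.9 m/s².
v = v₀ + at = 39.0 + (0.9)(11) = 48.9 m/s
Δx = v₀t + ½at² = 39.0·11 + 0.5·0.9·11² = 483 m

Phase 2 (accelerating): v₀ = 48.9 m/s, a = 0.9 m/s².
v = v₀ + at → t = (55.5 − 48.9) / 0.9 = 7.33 s
v² = v₀² + 2aΔx → Δx = (55.5² − 48.9²)/(2·0.9) = 383 m

Phase 3 (constant speed): v₀ = 55.5 m/s, a = 0 m/s².
v = v₀ + at = 55.5 + (0)(13.5) = 55.5 m/s
Δx = v₀t + ½at² = 55.5·13.5 + 0.5·0·13.5² = 749 m
Total time = 11.0 + 7.33 + 13.5 = 31.8 s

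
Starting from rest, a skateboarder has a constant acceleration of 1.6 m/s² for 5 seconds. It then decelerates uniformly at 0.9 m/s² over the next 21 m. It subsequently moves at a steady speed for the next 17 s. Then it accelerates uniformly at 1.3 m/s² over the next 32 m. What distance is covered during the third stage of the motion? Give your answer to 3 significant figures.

Phase 1 (accelerating): v₀ = 0 m/s, a = 1.6 m/s².
v = v₀ + at = 0 + (1.6)(5) = 8.00 m/s
Δx = v₀t + ½at² = 0·5 + 0.5·1.6·5² = 20.0 m

Phase 2 (decelerating): v₀ = 8.00 m/s, a = -0.9 m/s².
v² = v₀² + 2aΔx = 8.00² + 2·-0.9·21 = 26.2 → v = 5.12 m/s
t = (v − v₀)/a = (5.12 − 8.00)/-0.9 = 3.20 s

Phase 3 (constant speed): v₀ = 5.12 m/s, a = 0 m/s².
v = v₀ + at = 5.12 + (0)(17) = 5.12 m/s
Δx = v₀t + ½at² = 5.12·17 + 0.5·0·17² = 87.0 m
Distance in phase 3 = 87.0 m

87.0 m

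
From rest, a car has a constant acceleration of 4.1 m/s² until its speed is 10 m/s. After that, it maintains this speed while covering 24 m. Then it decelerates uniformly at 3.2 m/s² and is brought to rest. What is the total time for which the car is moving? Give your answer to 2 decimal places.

Phase 1 (accelerating): v₀ = 0 m/s, a = 4.1 m/s².
v = v₀ + at → t = (10 − 0) / 4.1 = 2.44 s
v² = v₀² + 2aΔx → Δx = (10² − 0²)/(2·4.1) = 12.2 m

Phase 2 (constant speed): v₀ = 10.0 m/s, a = 0 m/s².
Constant speed: t = d/v = 24/10.0 = 2.40 s

Phase 3 (decelerating): v₀ = 10.0 m/s, a = -3.2 m/s².
v = v₀ + at → t = (0 − 10.0) / -3.2 = 3.12 s
v² = v₀² + 2aΔx → Δx = (0² − 10.0²)/(2·-3.2) = 15.6 m
Total time = 2.44 + 2.40 + 3.12 = 7.96 s

7.96 s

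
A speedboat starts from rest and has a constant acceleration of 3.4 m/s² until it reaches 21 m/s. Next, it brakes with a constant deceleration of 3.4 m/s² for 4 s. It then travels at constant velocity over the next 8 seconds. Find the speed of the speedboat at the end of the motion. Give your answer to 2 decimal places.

7.40 m/s

Phase 1 (accelerating): v₀ = 0 m/s, a = 3.4 m/s².
v = v₀ + at → t = (21 − 0) / 3.4 = 6.18 s
v² = v₀² + 2aΔx → Δx = (21² − 0²)/(2·3.4) = 64.9 m

Phase 2 (decelerating): v₀ = 21.0 m/s, a = -3.4 m/s².
v = v₀ + at = 21.0 + (-3.4)(4) = 7.40 m/s
Δx = v₀t + ½at² = 21.0·4 + 0.5·-3.4·4² = 56.8 m

Phase 3 (constant speed): v₀ = 7.40 m/s, a = 0 m/s².
v = v₀ + at = 7.40 + (0)(8) = 7.40 m/s
Δx = v₀t + ½at² = 7.40·8 + 0.5·0·8² = 59.2 m
Final speed = 7.40 m/s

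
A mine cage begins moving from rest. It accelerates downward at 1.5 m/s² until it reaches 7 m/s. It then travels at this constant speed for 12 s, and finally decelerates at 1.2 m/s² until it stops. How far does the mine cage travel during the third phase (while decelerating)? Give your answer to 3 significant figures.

20.4 m

Phase 1 (accelerating): v₀ = 0 m/s, a = 1.5 m/s².
v = v₀ + at → t = (7 − 0) / 1.5 = 4.67 s
v² = v₀² + 2aΔx → Δx = (7² − 0²)/(2·1.5) = 16.3 m

Phase 2 (constant speed): v₀ = 7.00 m/s, a = 0 m/s².
v = v₀ + at = 7.00 + (0)(12) = 7.00 m/s
Δx = v₀t + ½at² = 7.00·12 + 0.5·0·12² = 84.0 m

Phase 3 (decelerating): v₀ = 7.00 m/s, a = -1.2 m/s².
v = v₀ + at → t = (0 − 7.00) / -1.2 = 5.83 s
v² = v₀² + 2aΔx → Δx = (0² − 7.00²)/(2·-1.2) = 20.4 m
Distance in phase 3 = 20.4 m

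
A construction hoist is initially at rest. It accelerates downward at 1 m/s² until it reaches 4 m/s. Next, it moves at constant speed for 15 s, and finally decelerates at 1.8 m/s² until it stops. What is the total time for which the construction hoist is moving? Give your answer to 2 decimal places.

21.22 s

Phase 1 (accelerating): v₀ = 0 m/s, a = 1 m/s².
v = v₀ + at → t = (4 − 0) / 1 = 4.00 s
v² = v₀² + 2aΔx → Δx = (4² − 0²)/(2·1) = 8.00 m

Phase 2 (constant speed): v₀ = 4.00 m/s, a = 0 m/s².
v = v₀ + at = 4.00 + (0)(15) = 4.00 m/s
Δx = v₀t + ½at² = 4.00·15 + 0.5·0·15² = 60.0 m

Phase 3 (decelerating): v₀ = 4.00 m/s, a = -1.8 m/s².
v = v₀ + at → t = (0 − 4.00) / -1.8 = 2.22 s
v² = v₀² + 2aΔx → Δx = (0² − 4.00²)/(2·-1.8) = 4.44 m
Total time = 4.00 + 15.0 + 2.22 = 21.2 s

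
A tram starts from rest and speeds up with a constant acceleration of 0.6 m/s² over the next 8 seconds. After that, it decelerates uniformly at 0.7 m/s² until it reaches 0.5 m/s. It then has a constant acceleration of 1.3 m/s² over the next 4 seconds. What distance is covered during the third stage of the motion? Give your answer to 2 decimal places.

Phase 1 (accelerating): v₀ = 0 m/s, a = 0.6 m/s².
v = v₀ + at = 0 + (0.6)(8) = 4.80 m/s
Δx = v₀t + ½at² = 0·8 + 0.5·0.6·8² = 19.2 m

Phase 2 (decelerating): v₀ = 4.80 m/s, a = -0.7 m/s².
v = v₀ + at → t = (0.5 − 4.80) / -0.7 = 6.14 s
v² = v₀² + 2aΔx → Δx = (0.5² − 4.80²)/(2·-0.7) = 16.3 m

Phase 3 (accelerating): v₀ = 0.500 m/s, a = 1.3 m/s².
v = v₀ + at = 0.500 + (1.3)(4) = 5.70 m/s
Δx = v₀t + ½at² = 0.500·4 + 0.5·1.3·4² = 12.4 m
Distance in phase 3 = 12.4 m

12.40 m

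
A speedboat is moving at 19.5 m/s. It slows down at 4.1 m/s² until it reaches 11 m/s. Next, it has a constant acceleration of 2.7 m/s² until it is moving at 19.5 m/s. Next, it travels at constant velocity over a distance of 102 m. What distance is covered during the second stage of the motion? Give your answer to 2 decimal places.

Phase 1 (decelerating): v₀ = 19.5 m/s, a = -4.1 m/s².
v = v₀ + at → t = (11 − 19.5) / -4.1 = 2.07 s
v² = v₀² + 2aΔx → Δx = (11² − 19.5²)/(2·-4.1) = 31.6 m

Phase 2 (accelerating): v₀ = 11.0 m/s, a = 2.7 m/s².
v = v₀ + at → t = (19.5 − 11.0) / 2.7 = 3.15 s
v² = v₀² + 2aΔx → Δx = (19.5² − 11.0²)/(2·2.7) = 48.0 m
Distance in phase 2 = 48.0 m

48.01 m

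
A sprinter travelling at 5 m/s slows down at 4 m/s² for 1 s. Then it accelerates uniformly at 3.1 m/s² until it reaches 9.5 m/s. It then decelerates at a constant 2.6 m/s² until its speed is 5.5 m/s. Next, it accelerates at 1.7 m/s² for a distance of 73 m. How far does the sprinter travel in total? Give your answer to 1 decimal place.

Phase 1 (decelerating): v₀ = 5.00 m/s, a = -4 m/s².
v = v₀ + at = 5.00 + (-4)(1) = 1.00 m/s
Δx = v₀t + ½at² = 5.00·1 + 0.5·-4·1² = 3.00 m

Phase 2 (accelerating): v₀ = 1.00 m/s, a = 3.1 m/s².
v = v₀ + at → t = (9.5 − 1.00) / 3.1 = 2.74 s
v² = v₀² + 2aΔx → Δx = (9.5² − 1.00²)/(2·3.1) = 14.4 m

Phase 3 (decelerating): v₀ = 9.50 m/s, a = -2.6 m/s².
v = v₀ + at → t = (5.5 − 9.50) / -2.6 = 1.54 s
v² = v₀² + 2aΔx → Δx = (5.5² − 9.50²)/(2·-2.6) = 11.5 m

Phase 4 (accelerating): v₀ = 5.50 m/s, a = 1.7 m/s².
v² = v₀² + 2aΔx = 5.50² + 2·1.7·73 = 278 → v = 16.7 m/s
t = (v − v₀)/a = (16.7 − 5.50)/1.7 = 6.58 s
Total distance = 3.00 + 14.4 + 11.5 + 73.0 = 102 m

101.9 m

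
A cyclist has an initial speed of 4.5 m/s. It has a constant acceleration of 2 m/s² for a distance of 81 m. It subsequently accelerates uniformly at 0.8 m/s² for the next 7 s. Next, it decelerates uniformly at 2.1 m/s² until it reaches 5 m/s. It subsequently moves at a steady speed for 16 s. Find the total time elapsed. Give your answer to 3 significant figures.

39.1 s

Phase 1 (accelerating): v₀ = 4.50 m/s, a = 2 m/s².
v² = v₀² + 2aΔx = 4.50² + 2·2·81 = 344 → v = 18.6 m/s
t = (v − v₀)/a = (18.6 − 4.50)/2 = 7.03 s

Phase 2 (accelerating): v₀ = 18.6 m/s, a = 0.8 m/s².
v = v₀ + at = 18.6 + (0.8)(7) = 24.2 m/s
Δx = v₀t + ½at² = 18.6·7 + 0.5·0.8·7² = 149 m

Phase 3 (decelerating): v₀ = 24.2 m/s, a = -2.1 m/s².
v = v₀ + at → t = (5 − 24.2) / -2.1 = 9.12 s
v² = v₀² + 2aΔx → Δx = (5² − 24.2²)/(2·-2.1) = 133 m

Phase 4 (constant speed): v₀ = 5.00 m/s, a = 0 m/s².
v = v₀ + at = 5.00 + (0)(16) = 5.00 m/s
Δx = v₀t + ½at² = 5.00·16 + 0.5·0·16² = 80.0 m
Total time = 7.03 + 7.00 + 9.12 + 16.0 = 39.1 s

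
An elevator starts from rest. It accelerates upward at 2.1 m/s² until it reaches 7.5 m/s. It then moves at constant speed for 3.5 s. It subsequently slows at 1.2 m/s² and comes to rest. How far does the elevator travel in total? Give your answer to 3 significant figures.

Phase 1 (accelerating): v₀ = 0 m/s, a = 2.1 m/s².
v = v₀ + at → t = (7.5 − 0) / 2.1 = 3.57 s
v² = v₀² + 2aΔx → Δx = (7.5² − 0²)/(2·2.1) = 13.4 m

Phase 2 (constant speed): v₀ = 7.50 m/s, a = 0 m/s².
v = v₀ + at = 7.50 + (0)(3.5) = 7.50 m/s
Δx = v₀t + ½at² = 7.50·3.5 + 0.5·0·3.5² = 26.2 m

Phase 3 (decelerating): v₀ = 7.50 m/s, a = -1.2 m/s².
v = v₀ + at → t = (0 − 7.50) / -1.2 = 6.25 s
v² = v₀² + 2aΔx → Δx = (0² − 7.50²)/(2·-1.2) = 23.4 m
Total distance = 13.4 + 26.2 + 23.4 = 63.1 m

63.1 m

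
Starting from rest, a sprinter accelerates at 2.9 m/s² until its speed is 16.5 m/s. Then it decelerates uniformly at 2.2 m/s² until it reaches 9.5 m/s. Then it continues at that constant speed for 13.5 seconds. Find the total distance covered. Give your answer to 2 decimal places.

216.55 m

Phase 1 (accelerating): v₀ = 0 m/s, a = 2.9 m/s².
v = v₀ + at → t = (16.5 − 0) / 2.9 = 5.69 s
v² = v₀² + 2aΔx → Δx = (16.5² − 0²)/(2·2.9) = 46.9 m

Phase 2 (decelerating): v₀ = 16.5 m/s, a = -2.2 m/s².
v = v₀ + at → t = (9.5 − 16.5) / -2.2 = 3.18 s
v² = v₀² + 2aΔx → Δx = (9.5² − 16.5²)/(2·-2.2) = 41.4 m

Phase 3 (constant speed): v₀ = 9.50 m/s, a = 0 m/s².
v = v₀ + at = 9.50 + (0)(13.5) = 9.50 m/s
Δx = v₀t + ½at² = 9.50·13.5 + 0.5·0·13.5² = 128 m
Total distance = 46.9 + 41.4 + 128 = 217 m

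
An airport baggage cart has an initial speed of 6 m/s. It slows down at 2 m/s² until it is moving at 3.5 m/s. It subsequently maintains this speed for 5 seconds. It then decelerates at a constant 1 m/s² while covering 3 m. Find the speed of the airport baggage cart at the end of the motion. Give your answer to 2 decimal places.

Phase 1 (decelerating): v₀ = 6.00 m/s, a = -2 m/s².
v = v₀ + at → t = (3.5 − 6.00) / -2 = 1.25 s
v² = v₀² + 2aΔx → Δx = (3.5² − 6.00²)/(2·-2) = 5.94 m

Phase 2 (constant speed): v₀ = 3.50 m/s, a = 0 m/s².
v = v₀ + at = 3.50 + (0)(5) = 3.50 m/s
Δx = v₀t + ½at² = 3.50·5 + 0.5·0·5² = 17.5 m

Phase 3 (decelerating): v₀ = 3.50 m/s, a = -1 m/s².
v² = v₀² + 2aΔx = 3.50² + 2·-1·3 = 6.25 → v = 2.50 m/s
t = (v − v₀)/a = (2.50 − 3.50)/-1 = 1.00 s
Final speed = 2.50 m/s

2.50 m/s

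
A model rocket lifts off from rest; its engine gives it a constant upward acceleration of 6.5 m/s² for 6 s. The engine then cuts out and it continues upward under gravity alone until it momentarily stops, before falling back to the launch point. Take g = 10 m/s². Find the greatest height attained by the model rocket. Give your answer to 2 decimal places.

Phase 1 (powered ascent): v₀ = 0 m/s, a = 6.5 m/s².
v = v₀ + at = 0 + (6.5)(6) = 39.0 m/s
Δx = v₀t + ½at² = 0·6 + 0.5·6.5·6² = 117 m

Phase 2 (coasting upward): v₀ = 39.0 m/s, a = -10 m/s².
v = v₀ + at → t = (0 − 39.0) / -10 = 3.90 s
v² = v₀² + 2aΔx → Δx = (0² − 39.0²)/(2·-10) = 76.0 m
Maximum height = 117 + 76.0 = 193 m

193.05 m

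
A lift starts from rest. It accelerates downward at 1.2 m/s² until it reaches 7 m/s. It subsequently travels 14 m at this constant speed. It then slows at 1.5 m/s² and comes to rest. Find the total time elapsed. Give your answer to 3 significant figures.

Phase 1 (accelerating): v₀ = 0 m/s, a = 1.2 m/s².
v = v₀ + at → t = (7 − 0) / 1.2 = 5.83 s
v² = v₀² + 2aΔx → Δx = (7² − 0²)/(2·1.2) = 20.4 m

Phase 2 (constant speed): v₀ = 7.00 m/s, a = 0 m/s².
Constant speed: t = d/v = 14/7.00 = 2.00 s

Phase 3 (decelerating): v₀ = 7.00 m/s, a = -1.5 m/s².
v = v₀ + at → t = (0 − 7.00) / -1.5 = 4.67 s
v² = v₀² + 2aΔx → Δx = (0² − 7.00²)/(2·-1.5) = 16.3 m
Total time = 5.83 + 2.00 + 4.67 = 12.5 s

12.5 s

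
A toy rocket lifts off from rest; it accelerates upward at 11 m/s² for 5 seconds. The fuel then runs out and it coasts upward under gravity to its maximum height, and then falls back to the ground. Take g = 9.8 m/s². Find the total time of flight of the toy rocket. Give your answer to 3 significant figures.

Phase 1 (powered ascent): v₀ = 0 m/s, a = 11 m/s².
v = v₀ + at = 0 + (11)(5) = 55.0 m/s
Δx = v₀t + ½at² = 0·5 + 0.5·11·5² = 138 m

Phase 2 (coasting upward): v₀ = 55.0 m/s, a = -9.8 m/s².
v = v₀ + at → t = (0 − 55.0) / -9.8 = 5.61 s
v² = v₀² + 2aΔx → Δx = (0² − 55.0²)/(2·-9.8) = 154 m

Phase 3 (free fall): v₀ = 0 m/s, a = -9.8 m/s².
Falls 292 m from rest: t = √(2·292/9.8) = 7.72 s; v = g·t = 75.6 m/s.
Total time = 5.00 + 5.61 + 7.72 = 18.3 s

18.3 s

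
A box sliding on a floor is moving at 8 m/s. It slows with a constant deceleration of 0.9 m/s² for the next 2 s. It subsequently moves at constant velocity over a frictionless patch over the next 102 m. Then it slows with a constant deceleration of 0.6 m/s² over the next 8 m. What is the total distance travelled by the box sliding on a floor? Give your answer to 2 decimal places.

124.20 m

Phase 1 (decelerating): v₀ = 8.00 m/s, a = -0.9 m/s².
v = v₀ + at = 8.00 + (-0.9)(2) = 6.20 m/s
Δx = v₀t + ½at² = 8.00·2 + 0.5·-0.9·2² = 14.2 m

Phase 2 (constant speed): v₀ = 6.20 m/s, a = 0 m/s².
Constant speed: t = d/v = 102/6.20 = 16.5 s

Phase 3 (decelerating): v₀ = 6.20 m/s, a = -0.6 m/s².
v² = v₀² + 2aΔx = 6.20² + 2·-0.6·8 = 28.8 → v = 5.37 m/s
t = (v − v₀)/a = (5.37 − 6.20)/-0.6 = 1.38 s
Total distance = 14.2 + 102 + 8.00 = 124 m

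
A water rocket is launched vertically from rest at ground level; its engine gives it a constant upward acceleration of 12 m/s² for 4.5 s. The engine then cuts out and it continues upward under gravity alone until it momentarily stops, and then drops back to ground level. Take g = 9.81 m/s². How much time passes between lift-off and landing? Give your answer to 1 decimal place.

17.4 s

Phase 1 (powered ascent): v₀ = 0 m/s, a = 12 m/s².
v = v₀ + at = 0 + (12)(4.5) = 54.0 m/s
Δx = v₀t + ½at² = 0·4.5 + 0.5·12·4.5² = 122 m

Phase 2 (coasting upward): v₀ = 54.0 m/s, a = -9.81 m/s².
v = v₀ + at → t = (0 − 54.0) / -9.81 = 5.50 s
v² = v₀² + 2aΔx → Δx = (0² − 54.0²)/(2·-9.81) = 149 m

Phase 3 (free fall): v₀ = 0 m/s, a = -9.81 m/s².
Falls 270 m from rest: t = √(2·270/9.81) = 7.42 s; v = g·t = 72.8 m/s.
Total time = 4.50 + 5.50 + 7.42 = 17.4 s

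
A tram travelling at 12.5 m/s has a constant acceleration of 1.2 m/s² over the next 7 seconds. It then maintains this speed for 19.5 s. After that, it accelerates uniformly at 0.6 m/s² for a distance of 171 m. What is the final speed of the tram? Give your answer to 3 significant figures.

Phase 1 (accelerating): v₀ = 12.5 m/s, a = 1.2 m/s².
v = v₀ + at = 12.5 + (1.2)(7) = 20.9 m/s
Δx = v₀t + ½at² = 12.5·7 + 0.5·1.2·7² = 117 m

Phase 2 (constant speed): v₀ = 20.9 m/s, a = 0 m/s².
v = v₀ + at = 20.9 + (0)(19.5) = 20.9 m/s
Δx = v₀t + ½at² = 20.9·19.5 + 0.5·0·19.5² = 408 m

Phase 3 (accelerating): v₀ = 20.9 m/s, a = 0.6 m/s².
v² = v₀² + 2aΔx = 20.9² + 2·0.6·171 = 642 → v = 25.3 m/s
t = (v − v₀)/a = (25.3 − 20.9)/0.6 = 7.40 s
Final speed = 25.3 m/s

25.3 m/s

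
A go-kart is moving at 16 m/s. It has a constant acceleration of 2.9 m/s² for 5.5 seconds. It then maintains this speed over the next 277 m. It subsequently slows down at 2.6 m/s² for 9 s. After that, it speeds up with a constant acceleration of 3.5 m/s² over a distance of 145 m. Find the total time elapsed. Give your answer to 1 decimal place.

30.2 s

Phase 1 (accelerating): v₀ = 16.0 m/s, a = 2.9 m/s².
v = v₀ + at = 16.0 + (2.9)(5.5) = 31.9 m/s
Δx = v₀t + ½at² = 16.0·5.5 + 0.5·2.9·5.5² = 132 m

Phase 2 (constant speed): v₀ = 31.9 m/s, a = 0 m/s².
Constant speed: t = d/v = 277/31.9 = 8.67 s

Phase 3 (decelerating): v₀ = 31.9 m/s, a = -2.6 m/s².
v = v₀ + at = 31.9 + (-2.6)(9) = 8.55 m/s
Δx = v₀t + ½at² = 31.9·9 + 0.5·-2.6·9² = 182 m

Phase 4 (accelerating): v₀ = 8.55 m/s, a = 3.5 m/s².
v² = v₀² + 2aΔx = 8.55² + 2·3.5·145 = 1090 → v = 33.0 m/s
t = (v − v₀)/a = (33.0 − 8.55)/3.5 = 6.98 s
Total time = 5.50 + 8.67 + 9.00 + 6.98 = 30.2 s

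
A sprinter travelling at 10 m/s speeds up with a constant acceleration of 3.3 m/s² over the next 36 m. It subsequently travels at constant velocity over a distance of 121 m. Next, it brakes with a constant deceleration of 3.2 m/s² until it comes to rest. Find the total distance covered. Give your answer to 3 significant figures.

Phase 1 (accelerating): v₀ = 10.0 m/s, a = 3.3 m/s².
v² = v₀² + 2aΔx = 10.0² + 2·3.3·36 = 338 → v = 18.4 m/s
t = (v − v₀)/a = (18.4 − 10.0)/3.3 = 2.54 s

Phase 2 (constant speed): v₀ = 18.4 m/s, a = 0 m/s².
Constant speed: t = d/v = 121/18.4 = 6.59 s

Phase 3 (decelerating): v₀ = 18.4 m/s, a = -3.2 m/s².
v = v₀ + at → t = (0 − 18.4) / -3.2 = 5.74 s
v² = v₀² + 2aΔx → Δx = (0² − 18.4²)/(2·-3.2) = 52.7 m
Total distance = 36.0 + 121 + 52.7 = 210 m

210 m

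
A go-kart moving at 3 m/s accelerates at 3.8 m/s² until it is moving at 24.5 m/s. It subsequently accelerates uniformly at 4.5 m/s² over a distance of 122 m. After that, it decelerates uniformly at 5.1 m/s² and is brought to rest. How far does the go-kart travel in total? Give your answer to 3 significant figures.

Phase 1 (accelerating): v₀ = 3.00 m/s, a = 3.8 m/s².
v = v₀ + at → t = (24.5 − 3.00) / 3.8 = 5.66 s
v² = v₀² + 2aΔx → Δx = (24.5² − 3.00²)/(2·3.8) = 77.8 m

Phase 2 (accelerating): v₀ = 24.5 m/s, a = 4.5 m/s².
v² = v₀² + 2aΔx = 24.5² + 2·4.5·122 = 1700 → v = 41.2 m/s
t = (v − v₀)/a = (41.2 − 24.5)/4.5 = 3.71 s

Phase 3 (decelerating): v₀ = 41.2 m/s, a = -5.1 m/s².
v = v₀ + at → t = (0 − 41.2) / -5.1 = 8.08 s
v² = v₀² + 2aΔx → Δx = (0² − 41.2²)/(2·-5.1) = 166 m
Total distance = 77.8 + 122 + 166 = 366 m

366 m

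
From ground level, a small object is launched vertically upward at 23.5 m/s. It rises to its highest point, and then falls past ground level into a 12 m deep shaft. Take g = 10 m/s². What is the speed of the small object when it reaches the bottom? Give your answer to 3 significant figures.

Phase 1 (rising): v₀ = 23.5 m/s, a = -10 m/s².
v = v₀ + at → t = (0 − 23.5) / -10 = 2.35 s
v² = v₀² + 2aΔx → Δx = (0² − 23.5²)/(2·-10) = 27.6 m

Phase 2 (falling): v₀ = 0 m/s, a = -10 m/s².
Falls 39.6 m from rest: t = √(2·39.6/10) = 2.81 s; v = g·t = 28.1 m/s.
Final speed = 28.1 m/s

28.1 m/s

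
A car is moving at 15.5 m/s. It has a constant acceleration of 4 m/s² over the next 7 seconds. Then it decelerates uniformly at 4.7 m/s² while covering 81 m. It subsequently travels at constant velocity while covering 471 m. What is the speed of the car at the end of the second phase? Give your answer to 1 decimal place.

33.6 m/s

Phase 1 (accelerating): v₀ = 15.5 m/s, a = 4 m/s².
v = v₀ + at = 15.5 + (4)(7) = 43.5 m/s
Δx = v₀t + ½at² = 15.5·7 + 0.5·4·7² = 206 m

Phase 2 (decelerating): v₀ = 43.5 m/s, a = -4.7 m/s².
v² = v₀² + 2aΔx = 43.5² + 2·-4.7·81 = 1130 → v = 33.6 m/s
t = (v − v₀)/a = (33.6 − 43.5)/-4.7 = 2.10 s
Speed at end of phase 2 = 33.6 m/s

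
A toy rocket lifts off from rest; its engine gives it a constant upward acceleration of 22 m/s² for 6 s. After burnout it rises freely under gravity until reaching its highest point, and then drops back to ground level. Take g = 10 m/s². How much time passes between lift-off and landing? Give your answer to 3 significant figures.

Phase 1 (powered ascent): v₀ = 0 m/s, a = 22 m/s².
v = v₀ + at = 0 + (22)(6) = 132 m/s
Δx = v₀t + ½at² = 0·6 + 0.5·22·6² = 396 m

Phase 2 (coasting upward): v₀ = 132 m/s, a = -10 m/s².
v = v₀ + at → t = (0 − 132) / -10 = 13.2 s
v² = v₀² + 2aΔx → Δx = (0² − 132²)/(2·-10) = 871 m

Phase 3 (free fall): v₀ = 0 m/s, a = -10 m/s².
Falls 1270 m from rest: t = √(2·1270/10) = 15.9 s; v = g·t = 159 m/s.
Total time = 6.00 + 13.2 + 15.9 = 35.1 s

35.1 s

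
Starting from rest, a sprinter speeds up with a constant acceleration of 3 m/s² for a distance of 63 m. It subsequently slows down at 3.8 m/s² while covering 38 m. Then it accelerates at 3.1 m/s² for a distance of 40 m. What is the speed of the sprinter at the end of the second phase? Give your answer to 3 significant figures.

Phase 1 (accelerating): v₀ = 0 m/s, a = 3 m/s².
v² = v₀² + 2aΔx = 0² + 2·3·63 = 378 → v = 19.4 m/s
t = (v − v₀)/a = (19.4 − 0)/3 = 6.48 s

Phase 2 (decelerating): v₀ = 19.4 m/s, a = -3.8 m/s².
v² = v₀² + 2aΔx = 19.4² + 2·-3.8·38 = 89.2 → v = 9.44 m/s
t = (v − v₀)/a = (9.44 − 19.4)/-3.8 = 2.63 s
Speed at end of phase 2 = 9.44 m/s

9.44 m/s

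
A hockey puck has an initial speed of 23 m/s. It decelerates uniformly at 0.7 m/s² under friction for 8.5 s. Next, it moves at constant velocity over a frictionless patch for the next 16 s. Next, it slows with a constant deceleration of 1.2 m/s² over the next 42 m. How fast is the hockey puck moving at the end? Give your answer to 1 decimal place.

13.8 m/s

Phase 1 (decelerating): v₀ = 23.0 m/s, a = -0.7 m/s².
v = v₀ + at = 23.0 + (-0.7)(8.5) = 17.1 m/s
Δx = v₀t + ½at² = 23.0·8.5 + 0.5·-0.7·8.5² = 170 m

Phase 2 (constant speed): v₀ = 17.1 m/s, a = 0 m/s².
v = v₀ + at = 17.1 + (0)(16) = 17.1 m/s
Δx = v₀t + ½at² = 17.1·16 + 0.5·0·16² = 273 m

Phase 3 (decelerating): v₀ = 17.1 m/s, a = -1.2 m/s².
v² = v₀² + 2aΔx = 17.1² + 2·-1.2·42 = 190 → v = 13.8 m/s
t = (v − v₀)/a = (13.8 − 17.1)/-1.2 = 2.72 s
Final speed = 13.8 m/s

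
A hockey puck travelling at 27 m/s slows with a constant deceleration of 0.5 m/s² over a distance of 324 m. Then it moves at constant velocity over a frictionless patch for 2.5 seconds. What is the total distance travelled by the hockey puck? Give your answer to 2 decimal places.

374.31 m

Phase 1 (decelerating): v₀ = 27.0 m/s, a = -0.5 m/s².
v² = v₀² + 2aΔx = 27.0² + 2·-0.5·324 = 405 → v = 20.1 m/s
t = (v − v₀)/a = (20.1 − 27.0)/-0.5 = 13.8 s

Phase 2 (constant speed): v₀ = 20.1 m/s, a = 0 m/s².
v = v₀ + at = 20.1 + (0)(2.5) = 20.1 m/s
Δx = v₀t + ½at² = 20.1·2.5 + 0.5·0·2.5² = 50.3 m
Total distance = 324 + 50.3 = 374 m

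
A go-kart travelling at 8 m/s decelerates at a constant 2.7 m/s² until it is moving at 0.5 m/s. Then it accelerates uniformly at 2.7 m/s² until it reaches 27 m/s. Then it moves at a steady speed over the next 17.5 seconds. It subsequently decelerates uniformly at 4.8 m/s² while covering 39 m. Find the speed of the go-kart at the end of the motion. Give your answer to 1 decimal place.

18.8 m/s

Phase 1 (decelerating): v₀ = 8.00 m/s, a = -2.7 m/s².
v = v₀ + at → t = (0.5 − 8.00) / -2.7 = 2.78 s
v² = v₀² + 2aΔx → Δx = (0.5² − 8.00²)/(2·-2.7) = 11.8 m

Phase 2 (accelerating): v₀ = 0.500 m/s, a = 2.7 m/s².
v = v₀ + at → t = (27 − 0.500) / 2.7 = 9.81 s
v² = v₀² + 2aΔx → Δx = (27² − 0.500²)/(2·2.7) = 135 m

Phase 3 (constant speed): v₀ = 27.0 m/s, a = 0 m/s².
v = v₀ + at = 27.0 + (0)(17.5) = 27.0 m/s
Δx = v₀t + ½at² = 27.0·17.5 + 0.5·0·17.5² = 472 m

Phase 4 (decelerating): v₀ = 27.0 m/s, a = -4.8 m/s².
v² = v₀² + 2aΔx = 27.0² + 2·-4.8·39 = 355 → v = 18.8 m/s
t = (v − v₀)/a = (18.8 − 27.0)/-4.8 = 1.70 s
Final speed = 18.8 m/s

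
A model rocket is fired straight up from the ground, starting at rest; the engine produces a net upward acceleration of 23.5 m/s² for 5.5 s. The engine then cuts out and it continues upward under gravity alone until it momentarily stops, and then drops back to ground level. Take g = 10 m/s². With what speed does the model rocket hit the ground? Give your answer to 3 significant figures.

154 m/s

Phase 1 (powered ascent): v₀ = 0 m/s, a = 23.5 m/s².
v = v₀ + at = 0 + (23.5)(5.5) = 129 m/s
Δx = v₀t + ½at² = 0·5.5 + 0.5·23.5·5.5² = 355 m

Phase 2 (coasting upward): v₀ = 129 m/s, a = -10 m/s².
v = v₀ + at → t = (0 − 129) / -10 = 12.9 s
v² = v₀² + 2aΔx → Δx = (0² − 129²)/(2·-10) = 835 m

Phase 3 (free fall): v₀ = 0 m/s, a = -10 m/s².
Falls 1190 m from rest: t = √(2·1190/10) = 15.4 s; v = g·t = 154 m/s.
Impact speed = 154 m/s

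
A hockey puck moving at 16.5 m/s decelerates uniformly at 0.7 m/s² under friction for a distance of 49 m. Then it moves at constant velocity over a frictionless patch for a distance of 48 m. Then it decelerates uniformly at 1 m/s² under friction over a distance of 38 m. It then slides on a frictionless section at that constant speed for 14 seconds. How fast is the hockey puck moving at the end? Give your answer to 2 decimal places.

Phase 1 (decelerating): v₀ = 16.5 m/s, a = -0.7 m/s².
v² = v₀² + 2aΔx = 16.5² + 2·-0.7·49 = 204 → v = 14.3 m/s
t = (v − v₀)/a = (14.3 − 16.5)/-0.7 = 3.18 s

Phase 2 (constant speed): v₀ = 14.3 m/s, a = 0 m/s².
Constant speed: t = d/v = 48/14.3 = 3.36 s

Phase 3 (decelerating): v₀ = 14.3 m/s, a = -1 m/s².
v² = v₀² + 2aΔx = 14.3² + 2·-1·38 = 128 → v = 11.3 m/s
t = (v − v₀)/a = (11.3 − 14.3)/-1 = 2.97 s

Phase 4 (constant speed): v₀ = 11.3 m/s, a = 0 m/s².
v = v₀ + at = 11.3 + (0)(14) = 11.3 m/s
Δx = v₀t + ½at² = 11.3·14 + 0.5·0·14² = 158 m
Final speed = 11.3 m/s

11.30 m/s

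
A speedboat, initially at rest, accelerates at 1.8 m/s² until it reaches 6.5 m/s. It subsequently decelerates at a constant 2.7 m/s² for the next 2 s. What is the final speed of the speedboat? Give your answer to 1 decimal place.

Phase 1 (accelerating): v₀ = 0 m/s, a = 1.8 m/s².
v = v₀ + at → t = (6.5 − 0) / 1.8 = 3.61 s
v² = v₀² + 2aΔx → Δx = (6.5² − 0²)/(2·1.8) = 11.7 m

Phase 2 (decelerating): v₀ = 6.50 m/s, a = -2.7 m/s².
v = v₀ + at = 6.50 + (-2.7)(2) = 1.10 m/s
Δx = v₀t + ½at² = 6.50·2 + 0.5·-2.7·2² = 7.60 m
Final speed = 1.10 m/s

1.1 m/s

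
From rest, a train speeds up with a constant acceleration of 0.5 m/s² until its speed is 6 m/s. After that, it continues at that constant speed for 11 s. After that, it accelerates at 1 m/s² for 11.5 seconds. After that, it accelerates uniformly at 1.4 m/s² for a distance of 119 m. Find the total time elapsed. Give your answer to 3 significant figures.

Phase 1 (accelerating): v₀ = 0 m/s, a = 0.5 m/s².
v = v₀ + at → t = (6 − 0) / 0.5 = 12.0 s
v² = v₀² + 2aΔx → Δx = (6² − 0²)/(2·0.5) = 36.0 m

Phase 2 (constant speed): v₀ = 6.00 m/s, a = 0 m/s².
v = v₀ + at = 6.00 + (0)(11) = 6.00 m/s
Δx = v₀t + ½at² = 6.00·11 + 0.5·0·11² = 66.0 m

Phase 3 (accelerating): v₀ = 6.00 m/s, a = 1 m/s².
v = v₀ + at = 6.00 + (1)(11.5) = 17.5 m/s
Δx = v₀t + ½at² = 6.00·11.5 + 0.5·1·11.5² = 135 m

Phase 4 (accelerating): v₀ = 17.5 m/s, a = 1.4 m/s².
v² = v₀² + 2aΔx = 17.5² + 2·1.4·119 = 639 → v = 25.3 m/s
t = (v − v₀)/a = (25.3 − 17.5)/1.4 = 5.56 s
Total time = 12.0 + 11.0 + 11.5 + 5.56 = 40.1 s

40.1 s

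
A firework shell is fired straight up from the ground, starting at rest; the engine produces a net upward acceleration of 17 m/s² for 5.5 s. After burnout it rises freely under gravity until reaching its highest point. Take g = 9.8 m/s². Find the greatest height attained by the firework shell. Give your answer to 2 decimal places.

703.16 m

Phase 1 (powered ascent): v₀ = 0 m/s, a = 17 m/s².
v = v₀ + at = 0 + (17)(5.5) = 93.5 m/s
Δx = v₀t + ½at² = 0·5.5 + 0.5·17·5.5² = 257 m

Phase 2 (coasting upward): v₀ = 93.5 m/s, a = -9.8 m/s².
v = v₀ + at → t = (0 − 93.5) / -9.8 = 9.54 s
v² = v₀² + 2aΔx → Δx = (0² − 93.5²)/(2·-9.8) = 446 m
Maximum height = 257 + 446 = 703 m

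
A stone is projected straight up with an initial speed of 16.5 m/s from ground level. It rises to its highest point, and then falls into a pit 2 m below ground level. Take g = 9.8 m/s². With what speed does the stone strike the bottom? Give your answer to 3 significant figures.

Phase 1 (rising): v₀ = 16.5 m/s, a = -9.8 m/s².
v = v₀ + at → t = (0 − 16.5) / -9.8 = 1.68 s
v² = v₀² + 2aΔx → Δx = (0² − 16.5²)/(2·-9.8) = 13.9 m

Phase 2 (falling): v₀ = 0 m/s, a = -9.8 m/s².
Falls 15.9 m from rest: t = √(2·15.9/9.8) = 1.80 s; v = g·t = 17.6 m/s.
Final speed = 17.6 m/s

17.6 m/s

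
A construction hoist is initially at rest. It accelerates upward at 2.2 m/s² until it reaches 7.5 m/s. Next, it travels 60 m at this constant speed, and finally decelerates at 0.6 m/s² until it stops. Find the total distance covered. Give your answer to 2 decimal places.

119.66 m

Phase 1 (accelerating): v₀ = 0 m/s, a = 2.2 m/s².
v = v₀ + at → t = (7.5 − 0) / 2.2 = 3.41 s
v² = v₀² + 2aΔx → Δx = (7.5² − 0²)/(2·2.2) = 12.8 m

Phase 2 (constant speed): v₀ = 7.50 m/s, a = 0 m/s².
Constant speed: t = d/v = 60/7.50 = 8.00 s

Phase 3 (decelerating): v₀ = 7.50 m/s, a = -0.6 m/s².
v = v₀ + at → t = (0 − 7.50) / -0.6 = 12.5 s
v² = v₀² + 2aΔx → Δx = (0² − 7.50²)/(2·-0.6) = 46.9 m
Total distance = 12.8 + 60.0 + 46.9 = 120 m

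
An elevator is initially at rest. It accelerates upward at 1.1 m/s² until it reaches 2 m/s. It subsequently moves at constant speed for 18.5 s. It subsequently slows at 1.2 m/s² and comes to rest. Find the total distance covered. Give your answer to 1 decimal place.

Phase 1 (accelerating): v₀ = 0 m/s, a = 1.1 m/s².
v = v₀ + at → t = (2 − 0) / 1.1 = 1.82 s
v² = v₀² + 2aΔx → Δx = (2² − 0²)/(2·1.1) = 1.82 m

Phase 2 (constant speed): v₀ = 2.00 m/s, a = 0 m/s².
v = v₀ + at = 2.00 + (0)(18.5) = 2.00 m/s
Δx = v₀t + ½at² = 2.00·18.5 + 0.5·0·18.5² = 37.0 m

Phase 3 (decelerating): v₀ = 2.00 m/s, a = -1.2 m/s².
v = v₀ + at → t = (0 − 2.00) / -1.2 = 1.67 s
v² = v₀² + 2aΔx → Δx = (0² − 2.00²)/(2·-1.2) = 1.67 m
Total distance = 1.82 + 37.0 + 1.67 = 40.5 m

40.5 m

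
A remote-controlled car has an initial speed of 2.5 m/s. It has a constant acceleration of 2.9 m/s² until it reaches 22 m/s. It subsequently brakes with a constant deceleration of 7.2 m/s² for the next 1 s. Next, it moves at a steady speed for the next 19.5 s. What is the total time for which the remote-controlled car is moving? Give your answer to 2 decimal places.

27.22 s

Phase 1 (accelerating): v₀ = 2.50 m/s, a = 2.9 m/s².
v = v₀ + at → t = (22 − 2.50) / 2.9 = 6.72 s
v² = v₀² + 2aΔx → Δx = (22² − 2.50²)/(2·2.9) = 82.4 m

Phase 2 (decelerating): v₀ = 22.0 m/s, a = -7.2 m/s².
v = v₀ + at = 22.0 + (-7.2)(1) = 14.8 m/s
Δx = v₀t + ½at² = 22.0·1 + 0.5·-7.2·1² = 18.4 m

Phase 3 (constant speed): v₀ = 14.8 m/s, a = 0 m/s².
v = v₀ + at = 14.8 + (0)(19.5) = 14.8 m/s
Δx = v₀t + ½at² = 14.8·19.5 + 0.5·0·19.5² = 289 m
Total time = 6.72 + 1.00 + 19.5 = 27.2 s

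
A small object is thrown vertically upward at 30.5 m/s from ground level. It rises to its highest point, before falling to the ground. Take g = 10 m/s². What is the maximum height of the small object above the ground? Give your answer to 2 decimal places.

Phase 1 (rising): v₀ = 30.5 m/s, a = -10 m/s².
v = v₀ + at → t = (0 − 30.5) / -10 = 3.05 s
v² = v₀² + 2aΔx → Δx = (0² − 30.5²)/(2·-10) = 46.5 m
Maximum height = 46.5 m

46.51 m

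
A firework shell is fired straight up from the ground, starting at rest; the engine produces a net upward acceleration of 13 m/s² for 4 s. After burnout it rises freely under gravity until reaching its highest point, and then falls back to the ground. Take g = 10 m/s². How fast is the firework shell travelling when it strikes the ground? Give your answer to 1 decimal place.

69.2 m/s

Phase 1 (powered ascent): v₀ = 0 m/s, a = 13 m/s².
v = v₀ + at = 0 + (13)(4) = 52.0 m/s
Δx = v₀t + ½at² = 0·4 + 0.5·13·4² = 104 m

Phase 2 (coasting upward): v₀ = 52.0 m/s, a = -10 m/s².
v = v₀ + at → t = (0 − 52.0) / -10 = 5.20 s
v² = v₀² + 2aΔx → Δx = (0² − 52.0²)/(2·-10) = 135 m

Phase 3 (free fall): v₀ = 0 m/s, a = -10 m/s².
Falls 239 m from rest: t = √(2·239/10) = 6.92 s; v = g·t = 69.2 m/s.
Impact speed = 69.2 m/s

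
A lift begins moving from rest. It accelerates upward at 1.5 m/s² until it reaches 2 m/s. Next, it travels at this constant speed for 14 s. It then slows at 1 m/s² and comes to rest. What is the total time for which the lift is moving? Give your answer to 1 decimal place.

17.3 s

Phase 1 (accelerating): v₀ = 0 m/s, a = 1.5 m/s².
v = v₀ + at → t = (2 − 0) / 1.5 = 1.33 s
v² = v₀² + 2aΔx → Δx = (2² − 0²)/(2·1.5) = 1.33 m

Phase 2 (constant speed): v₀ = 2.00 m/s, a = 0 m/s².
v = v₀ + at = 2.00 + (0)(14) = 2.00 m/s
Δx = v₀t + ½at² = 2.00·14 + 0.5·0·14² = 28.0 m

Phase 3 (decelerating): v₀ = 2.00 m/s, a = -1 m/s².
v = v₀ + at → t = (0 − 2.00) / -1 = 2.00 s
v² = v₀² + 2aΔx → Δx = (0² − 2.00²)/(2·-1) = 2.00 m
Total time = 1.33 + 14.0 + 2.00 = 17.3 s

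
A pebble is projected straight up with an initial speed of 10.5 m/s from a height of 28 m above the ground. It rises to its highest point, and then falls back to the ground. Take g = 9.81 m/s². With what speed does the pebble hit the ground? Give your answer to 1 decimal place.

25.7 m/s

Phase 1 (rising): v₀ = 10.5 m/s, a = -9.81 m/s².
v = v₀ + at → t = (0 − 10.5) / -9.81 = 1.07 s
v² = v₀² + 2aΔx → Δx = (0² − 10.5²)/(2·-9.81) = 5.62 m

Phase 2 (falling): v₀ = 0 m/s, a = -9.81 m/s².
Falls 33.6 m from rest: t = √(2·33.6/9.81) = 2.62 s; v = g·t = 25.7 m/s.
Final speed = 25.7 m/s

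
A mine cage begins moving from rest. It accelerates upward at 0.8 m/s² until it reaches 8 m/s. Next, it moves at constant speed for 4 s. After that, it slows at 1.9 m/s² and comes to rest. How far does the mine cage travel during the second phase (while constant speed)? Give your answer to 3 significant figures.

32.0 m

Phase 1 (accelerating): v₀ = 0 m/s, a = 0.8 m/s².
v = v₀ + at → t = (8 − 0) / 0.8 = 10.0 s
v² = v₀² + 2aΔx → Δx = (8² − 0²)/(2·0.8) = 40.0 m

Phase 2 (constant speed): v₀ = 8.00 m/s, a = 0 m/s².
v = v₀ + at = 8.00 + (0)(4) = 8.00 m/s
Δx = v₀t + ½at² = 8.00·4 + 0.5·0·4² = 32.0 m
Distance in phase 2 = 32.0 m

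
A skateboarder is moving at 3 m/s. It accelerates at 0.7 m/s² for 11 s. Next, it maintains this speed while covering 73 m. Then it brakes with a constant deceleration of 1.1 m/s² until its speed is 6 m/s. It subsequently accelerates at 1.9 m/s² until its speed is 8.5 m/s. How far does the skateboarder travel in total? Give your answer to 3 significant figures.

194 m

Phase 1 (accelerating): v₀ = 3.00 m/s, a = 0.7 m/s².
v = v₀ + at = 3.00 + (0.7)(11) = 10.7 m/s
Δx = v₀t + ½at² = 3.00·11 + 0.5·0.7·11² = 75.3 m

Phase 2 (constant speed): v₀ = 10.7 m/s, a = 0 m/s².
Constant speed: t = d/v = 73/10.7 = 6.82 s

Phase 3 (decelerating): v₀ = 10.7 m/s, a = -1.1 m/s².
v = v₀ + at → t = (6 − 10.7) / -1.1 = 4.27 s
v² = v₀² + 2aΔx → Δx = (6² − 10.7²)/(2·-1.1) = 35.7 m

Phase 4 (accelerating): v₀ = 6.00 m/s, a = 1.9 m/s².
v = v₀ + at → t = (8.5 − 6.00) / 1.9 = 1.32 s
v² = v₀² + 2aΔx → Δx = (8.5² − 6.00²)/(2·1.9) = 9.54 m
Total distance = 75.3 + 73.0 + 35.7 + 9.54 = 194 m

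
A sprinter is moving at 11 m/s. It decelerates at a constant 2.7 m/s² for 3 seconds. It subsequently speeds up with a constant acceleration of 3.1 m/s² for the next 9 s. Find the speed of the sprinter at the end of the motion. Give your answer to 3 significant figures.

Phase 1 (decelerating): v₀ = 11.0 m/s, a = -2.7 m/s².
v = v₀ + at = 11.0 + (-2.7)(3) = 2.90 m/s
Δx = v₀t + ½at² = 11.0·3 + 0.5·-2.7·3² = 20.8 m

Phase 2 (accelerating): v₀ = 2.90 m/s, a = 3.1 m/s².
v = v₀ + at = 2.90 + (3.1)(9) = 30.8 m/s
Δx = v₀t + ½at² = 2.90·9 + 0.5·3.1·9² = 152 m
Final speed = 30.8 m/s

30.8 m/s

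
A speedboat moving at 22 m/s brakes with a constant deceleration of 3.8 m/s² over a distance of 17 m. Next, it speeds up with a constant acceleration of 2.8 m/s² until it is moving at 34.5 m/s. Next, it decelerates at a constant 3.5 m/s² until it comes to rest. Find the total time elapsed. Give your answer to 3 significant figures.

16.3 s

Phase 1 (decelerating): v₀ = 22.0 m/s, a = -3.8 m/s².
v² = v₀² + 2aΔx = 22.0² + 2·-3.8·17 = 355 → v = 18.8 m/s
t = (v − v₀)/a = (18.8 − 22.0)/-3.8 = 0.833 s

Phase 2 (accelerating): v₀ = 18.8 m/s, a = 2.8 m/s².
v = v₀ + at → t = (34.5 − 18.8) / 2.8 = 5.59 s
v² = v₀² + 2aΔx → Δx = (34.5² − 18.8²)/(2·2.8) = 149 m

Phase 3 (decelerating): v₀ = 34.5 m/s, a = -3.5 m/s².
v = v₀ + at → t = (0 − 34.5) / -3.5 = 9.86 s
v² = v₀² + 2aΔx → Δx = (0² − 34.5²)/(2·-3.5) = 170 m
Total time = 0.833 + 5.59 + 9.86 = 16.3 s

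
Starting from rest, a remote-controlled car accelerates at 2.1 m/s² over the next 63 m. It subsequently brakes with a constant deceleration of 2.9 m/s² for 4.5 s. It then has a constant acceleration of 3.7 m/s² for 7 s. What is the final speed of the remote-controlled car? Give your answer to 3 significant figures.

Phase 1 (accelerating): v₀ = 0 m/s, a = 2.1 m/s².
v² = v₀² + 2aΔx = 0² + 2·2.1·63 = 265 → v = 16.3 m/s
t = (v − v₀)/a = (16.3 − 0)/2.1 = 7.75 s

Phase 2 (decelerating): v₀ = 16.3 m/s, a = -2.9 m/s².
v = v₀ + at = 16.3 + (-2.9)(4.5) = 3.22 m/s
Δx = v₀t + ½at² = 16.3·4.5 + 0.5·-2.9·4.5² = 43.8 m

Phase 3 (accelerating): v₀ = 3.22 m/s, a = 3.7 m/s².
v = v₀ + at = 3.22 + (3.7)(7) = 29.1 m/s
Δx = v₀t + ½at² = 3.22·7 + 0.5·3.7·7² = 113 m
Final speed = 29.1 m/s

29.1 m/s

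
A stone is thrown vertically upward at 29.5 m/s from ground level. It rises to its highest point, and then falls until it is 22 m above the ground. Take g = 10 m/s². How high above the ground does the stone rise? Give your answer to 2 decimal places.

Phase 1 (rising): v₀ = 29.5 m/s, a = -10 m/s².
v = v₀ + at → t = (0 − 29.5) / -10 = 2.95 s
v² = v₀² + 2aΔx → Δx = (0² − 29.5²)/(2·-10) = 43.5 m
Maximum height = 43.5 m

43.51 m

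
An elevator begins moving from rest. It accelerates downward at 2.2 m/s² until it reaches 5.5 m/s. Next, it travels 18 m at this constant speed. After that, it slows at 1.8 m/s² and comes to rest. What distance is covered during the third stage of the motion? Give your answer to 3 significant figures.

8.40 m

Phase 1 (accelerating): v₀ = 0 m/s, a = 2.2 m/s².
v = v₀ + at → t = (5.5 − 0) / 2.2 = 2.50 s
v² = v₀² + 2aΔx → Δx = (5.5² − 0²)/(2·2.2) = 6.87 m

Phase 2 (constant speed): v₀ = 5.50 m/s, a = 0 m/s².
Constant speed: t = d/v = 18/5.50 = 3.27 s

Phase 3 (decelerating): v₀ = 5.50 m/s, a = -1.8 m/s².
v = v₀ + at → t = (0 − 5.50) / -1.8 = 3.06 s
v² = v₀² + 2aΔx → Δx = (0² − 5.50²)/(2·-1.8) = 8.40 m
Distance in phase 3 = 8.40 m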